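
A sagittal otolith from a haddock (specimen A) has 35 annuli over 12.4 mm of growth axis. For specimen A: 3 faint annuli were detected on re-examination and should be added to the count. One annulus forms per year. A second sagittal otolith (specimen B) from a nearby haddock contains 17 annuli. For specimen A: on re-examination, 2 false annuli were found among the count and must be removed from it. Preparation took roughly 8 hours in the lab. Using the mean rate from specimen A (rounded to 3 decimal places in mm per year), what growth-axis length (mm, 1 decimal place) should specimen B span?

5.8 mm

Specimen A: true annulus count = 35 − 2 + 3 = 36.
A: Mean rate = 12.4 mm / 36 years ≈ 0.344 mm/year.
For B, 0.344 mm/year × 17 years = 5.8 mm.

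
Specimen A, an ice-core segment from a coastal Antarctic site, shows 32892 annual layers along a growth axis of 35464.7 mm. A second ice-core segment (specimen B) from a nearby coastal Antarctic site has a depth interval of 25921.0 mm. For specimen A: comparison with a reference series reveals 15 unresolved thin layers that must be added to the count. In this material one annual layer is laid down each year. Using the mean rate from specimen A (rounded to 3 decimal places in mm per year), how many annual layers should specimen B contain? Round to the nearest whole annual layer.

Specimen A: adjusted count: 32892 + 15 = 32907 annual layers.
A: 35464.7 mm over 32907 years gives 35464.7 / 32907 ≈ 1.078 mm/yr.
B spans 25921.0 / 1.078 = 24045.45 years ≈ 24045 annual layers.

24045 annual layers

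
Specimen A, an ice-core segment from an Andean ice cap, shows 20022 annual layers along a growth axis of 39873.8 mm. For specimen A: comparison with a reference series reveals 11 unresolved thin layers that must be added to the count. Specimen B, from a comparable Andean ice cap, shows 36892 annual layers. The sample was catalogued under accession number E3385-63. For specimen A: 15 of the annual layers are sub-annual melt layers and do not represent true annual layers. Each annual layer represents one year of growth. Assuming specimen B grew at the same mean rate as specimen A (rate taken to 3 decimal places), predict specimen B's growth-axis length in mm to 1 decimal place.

Specimen A: adjusted count: 20022 − 15 + 11 = 20018 annual layers.
A: Mean rate = 39873.8 mm / 20018 years ≈ 1.992 mm/year.
Length of B = 1.992 × 36892 = 73488.9 mm.

73488.9 mm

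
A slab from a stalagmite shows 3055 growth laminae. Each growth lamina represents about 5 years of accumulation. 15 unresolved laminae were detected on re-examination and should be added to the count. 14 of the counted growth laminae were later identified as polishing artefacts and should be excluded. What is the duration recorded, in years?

True growth lamina count = 3055 − 14 + 15 = 3056.
At 5 years per growth lamina, 3056 × 5 = 15280 years.

15280 years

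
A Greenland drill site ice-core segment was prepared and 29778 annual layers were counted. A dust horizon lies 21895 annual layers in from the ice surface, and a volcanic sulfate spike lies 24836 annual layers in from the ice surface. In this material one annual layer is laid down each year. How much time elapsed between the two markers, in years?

The two markers are separated by 24836 − 21895 = 2941 annual layers.
At one annual layer per year, 2941 years elapsed between them.

2941 years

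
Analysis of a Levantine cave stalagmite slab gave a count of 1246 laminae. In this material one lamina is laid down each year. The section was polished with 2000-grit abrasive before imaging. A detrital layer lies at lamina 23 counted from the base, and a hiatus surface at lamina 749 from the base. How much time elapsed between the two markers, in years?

726 years

749 − 23 = 726 laminae lie between the two events.
That is 726 years at one lamina per year.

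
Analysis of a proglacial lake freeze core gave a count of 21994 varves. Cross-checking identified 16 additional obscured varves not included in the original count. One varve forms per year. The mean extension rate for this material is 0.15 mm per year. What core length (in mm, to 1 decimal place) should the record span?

Correcting the raw count gives 21994 + 16 = 22010 true varves.
Length ≈ 0.15 × 22010 = 3301.5 mm.

3301.5 mm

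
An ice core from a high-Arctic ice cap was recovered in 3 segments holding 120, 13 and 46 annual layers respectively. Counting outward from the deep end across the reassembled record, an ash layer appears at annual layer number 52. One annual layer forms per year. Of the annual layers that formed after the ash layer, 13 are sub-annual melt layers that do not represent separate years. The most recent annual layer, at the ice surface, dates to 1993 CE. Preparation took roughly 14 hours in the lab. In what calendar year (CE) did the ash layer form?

1879 CE

Total annual layers = 120 + 13 + 46 = 179.
The ash layer sits at annual layer 52 from the deep end, so 179 − 52 = 127 annual layers formed after it.
Removing the 13 false annual layers leaves 127 − 13 = 114 true annual layers beyond the ash layer.
1993 − 114 = 1879 CE.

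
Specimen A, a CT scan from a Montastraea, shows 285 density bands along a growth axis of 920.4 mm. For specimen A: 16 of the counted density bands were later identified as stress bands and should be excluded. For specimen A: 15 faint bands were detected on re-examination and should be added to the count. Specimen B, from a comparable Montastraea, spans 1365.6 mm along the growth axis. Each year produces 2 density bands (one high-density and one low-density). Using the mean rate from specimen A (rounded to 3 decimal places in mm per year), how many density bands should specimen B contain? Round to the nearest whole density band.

Specimen A: after corrections the count is 285 − 16 + 15 = 284 density bands.
Specimen A: 284 density bands at 2 per year is 284 / 2 = 142 years.
A: 920.4 mm over 142 years gives 920.4 / 142 ≈ 6.482 mm/year.
Specimen B: 1365.6 mm / 6.482 mm per year = 210.68 years; at 2 density bands per year that is 210.68 × 2 ≈ 421 density bands.

421 density bands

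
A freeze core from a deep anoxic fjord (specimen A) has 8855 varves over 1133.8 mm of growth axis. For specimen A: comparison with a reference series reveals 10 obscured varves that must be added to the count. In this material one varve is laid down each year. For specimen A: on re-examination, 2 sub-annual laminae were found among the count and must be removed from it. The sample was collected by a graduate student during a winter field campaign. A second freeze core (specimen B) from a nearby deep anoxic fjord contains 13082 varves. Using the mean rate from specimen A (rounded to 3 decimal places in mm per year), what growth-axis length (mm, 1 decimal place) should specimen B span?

1674.5 mm

Specimen A: adjusted count: 8855 − 2 + 10 = 8863 varves.
A: 1133.8 mm over 8863 years gives 1133.8 / 8863 ≈ 0.128 mm per year.
Length of B = 0.128 × 13082 = 1674.5 mm.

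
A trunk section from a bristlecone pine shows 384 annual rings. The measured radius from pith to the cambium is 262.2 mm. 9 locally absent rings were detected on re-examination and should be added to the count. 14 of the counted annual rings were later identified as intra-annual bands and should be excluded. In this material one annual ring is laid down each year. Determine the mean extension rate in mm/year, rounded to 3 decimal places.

Adjusted count: 384 − 14 + 9 = 379 annual rings.
Extension rate ≈ 262.2 / 379 = 0.692 mm/year.

0.692 mm/year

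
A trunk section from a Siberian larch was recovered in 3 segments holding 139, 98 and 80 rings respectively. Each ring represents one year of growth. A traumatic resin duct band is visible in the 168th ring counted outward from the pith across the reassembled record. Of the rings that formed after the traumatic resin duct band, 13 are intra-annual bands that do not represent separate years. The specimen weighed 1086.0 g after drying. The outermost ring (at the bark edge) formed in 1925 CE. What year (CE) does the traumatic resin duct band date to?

Total rings = 139 + 98 + 80 = 317.
Between ring 168 and the bark edge there are 317 − 168 = 149 rings.
Removing the 13 false rings leaves 149 − 13 = 136 true rings beyond the traumatic resin duct band.
The ring at the bark edge is 1925 CE, so the traumatic resin duct band dates to 1925 − 136 = 1789 CE.

1789 CE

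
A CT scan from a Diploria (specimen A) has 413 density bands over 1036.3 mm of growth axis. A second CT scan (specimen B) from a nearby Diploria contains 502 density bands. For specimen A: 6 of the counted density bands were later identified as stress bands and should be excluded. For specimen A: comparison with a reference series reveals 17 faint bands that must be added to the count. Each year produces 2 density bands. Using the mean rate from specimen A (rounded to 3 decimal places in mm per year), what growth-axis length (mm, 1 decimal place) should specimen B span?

1226.9 mm

Specimen A: adjusted count: 413 − 6 + 17 = 424 density bands.
Specimen A: with 2 density bands per year, 424 / 2 = 212 years.
A: 1036.3 mm over 212 years gives 1036.3 / 212 ≈ 4.888 mm per year.
Specimen B: dividing by 2 density bands per year: 502 / 2 = 251 years. B's length ≈ 4.888 × 251 = 1226.9 mm.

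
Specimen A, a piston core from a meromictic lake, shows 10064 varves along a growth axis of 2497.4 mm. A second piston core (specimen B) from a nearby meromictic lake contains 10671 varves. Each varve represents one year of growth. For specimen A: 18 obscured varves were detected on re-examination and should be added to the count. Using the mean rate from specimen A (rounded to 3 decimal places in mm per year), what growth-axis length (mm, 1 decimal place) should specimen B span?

2646.4 mm

Specimen A: correcting the raw count gives 10064 + 18 = 10082 true varves.
A: Extension rate ≈ 2497.4 / 10082 = 0.248 mm per year.
Length of B = 0.248 × 10671 = 2646.4 mm.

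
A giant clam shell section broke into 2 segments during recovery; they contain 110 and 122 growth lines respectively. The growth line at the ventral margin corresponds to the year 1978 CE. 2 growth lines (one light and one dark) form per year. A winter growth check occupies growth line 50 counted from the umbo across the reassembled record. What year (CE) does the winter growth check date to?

1887 CE

Total growth lines = 110 + 122 = 232.
232 − 50 = 182 growth lines lie beyond the winter growth check toward the ventral margin.
With 2 growth lines per year, 182 / 2 = 91 years.
Counting back 91 years from 1978 CE places the winter growth check in 1978 − 91 = 1887 CE.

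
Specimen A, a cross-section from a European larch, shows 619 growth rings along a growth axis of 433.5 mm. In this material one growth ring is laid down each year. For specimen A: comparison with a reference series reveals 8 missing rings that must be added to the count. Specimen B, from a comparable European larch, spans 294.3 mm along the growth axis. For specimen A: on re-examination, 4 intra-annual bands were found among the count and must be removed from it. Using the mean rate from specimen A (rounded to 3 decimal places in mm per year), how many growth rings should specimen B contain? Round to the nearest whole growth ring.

423 growth rings

Specimen A: after corrections the count is 619 − 4 + 8 = 623 growth rings.
A: 433.5 mm over 623 years gives 433.5 / 623 ≈ 0.696 mm/year.
For B, 294.3 / 0.696 = 422.84 years ≈ 423 growth rings.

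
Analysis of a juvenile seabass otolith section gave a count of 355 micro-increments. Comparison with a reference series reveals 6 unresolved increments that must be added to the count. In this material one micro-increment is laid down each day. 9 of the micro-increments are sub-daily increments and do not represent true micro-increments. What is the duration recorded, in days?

Correcting the raw count gives 355 − 9 + 6 = 352 true micro-increments.
At one micro-increment per day, that is 352 days.

352 days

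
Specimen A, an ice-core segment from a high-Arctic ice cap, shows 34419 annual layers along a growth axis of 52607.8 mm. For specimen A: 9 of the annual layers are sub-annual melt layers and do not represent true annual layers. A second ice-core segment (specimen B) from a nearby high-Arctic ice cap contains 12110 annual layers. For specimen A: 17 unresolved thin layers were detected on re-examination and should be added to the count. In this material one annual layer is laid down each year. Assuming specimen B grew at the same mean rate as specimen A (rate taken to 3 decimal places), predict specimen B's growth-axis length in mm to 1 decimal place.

Specimen A: true annual layer count = 34419 − 9 + 17 = 34427.
A: Mean rate = 52607.8 mm / 34427 years ≈ 1.528 mm/yr.
Length of B = 1.528 × 12110 = 18504.1 mm.

18504.1 mm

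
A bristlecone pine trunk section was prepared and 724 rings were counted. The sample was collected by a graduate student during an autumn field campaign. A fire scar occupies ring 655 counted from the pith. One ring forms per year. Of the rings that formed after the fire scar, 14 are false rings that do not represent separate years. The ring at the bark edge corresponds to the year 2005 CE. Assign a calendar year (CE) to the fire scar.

1950 CE

Between ring 655 and the bark edge there are 724 − 655 = 69 rings.
Excluding 14 false rings: 69 − 14 = 55.
2005 − 55 = 1950 CE.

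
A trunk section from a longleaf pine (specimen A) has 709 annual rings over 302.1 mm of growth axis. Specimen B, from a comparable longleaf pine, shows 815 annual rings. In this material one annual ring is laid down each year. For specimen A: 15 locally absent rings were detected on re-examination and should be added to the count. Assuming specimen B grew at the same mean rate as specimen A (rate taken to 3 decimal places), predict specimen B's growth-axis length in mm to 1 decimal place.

Specimen A: correcting the raw count gives 709 + 15 = 724 true annual rings.
A: Mean rate = 302.1 mm / 724 years ≈ 0.417 mm/yr.
For B, 0.417 mm/year × 815 years = 339.9 mm.

339.9 mm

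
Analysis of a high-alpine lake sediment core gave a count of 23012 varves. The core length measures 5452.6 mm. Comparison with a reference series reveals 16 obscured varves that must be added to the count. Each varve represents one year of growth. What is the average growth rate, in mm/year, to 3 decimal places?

0.237 mm/year

After corrections the count is 23012 + 16 = 23028 varves.
Mean rate = 5452.6 mm / 23028 years ≈ 0.237 mm/year.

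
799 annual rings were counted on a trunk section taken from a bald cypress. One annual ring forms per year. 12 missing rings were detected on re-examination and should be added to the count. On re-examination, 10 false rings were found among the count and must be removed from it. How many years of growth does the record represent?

801 yr

Correcting the raw count gives 799 − 10 + 12 = 801 true annual rings.
At one annual ring per year, that is 801 years.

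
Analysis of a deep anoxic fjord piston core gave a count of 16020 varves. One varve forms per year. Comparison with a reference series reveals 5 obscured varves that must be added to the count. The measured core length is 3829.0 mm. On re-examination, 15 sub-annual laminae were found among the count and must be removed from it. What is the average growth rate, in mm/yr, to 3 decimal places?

0.239 mm/yr

Correcting the raw count gives 16020 − 15 + 5 = 16010 true varves.
Extension rate ≈ 3829.0 / 16010 = 0.239 mm/yr.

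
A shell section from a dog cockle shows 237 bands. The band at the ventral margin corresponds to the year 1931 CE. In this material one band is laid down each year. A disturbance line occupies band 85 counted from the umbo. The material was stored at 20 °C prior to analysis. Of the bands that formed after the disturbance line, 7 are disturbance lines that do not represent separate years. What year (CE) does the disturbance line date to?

The disturbance line sits at band 85 from the umbo, so 237 − 85 = 152 bands formed after it.
152 − 7 false = 145 true bands after the disturbance line.
The band at the ventral margin is 1931 CE, so the disturbance line dates to 1931 − 145 = 1786 CE.

1786 CE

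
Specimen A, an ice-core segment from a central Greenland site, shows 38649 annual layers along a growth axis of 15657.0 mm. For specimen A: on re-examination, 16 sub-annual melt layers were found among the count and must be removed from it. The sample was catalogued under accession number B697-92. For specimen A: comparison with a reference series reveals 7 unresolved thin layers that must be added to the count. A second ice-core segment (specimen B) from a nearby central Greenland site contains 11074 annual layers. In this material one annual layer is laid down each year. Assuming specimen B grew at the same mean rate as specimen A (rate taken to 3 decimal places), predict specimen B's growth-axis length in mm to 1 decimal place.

4485.0 mm

Specimen A: adjusted count: 38649 − 16 + 7 = 38640 annual layers.
A: Mean rate = 15657.0 mm / 38640 years ≈ 0.405 mm/year.
Length of B = 0.405 × 11074 = 4485.0 mm.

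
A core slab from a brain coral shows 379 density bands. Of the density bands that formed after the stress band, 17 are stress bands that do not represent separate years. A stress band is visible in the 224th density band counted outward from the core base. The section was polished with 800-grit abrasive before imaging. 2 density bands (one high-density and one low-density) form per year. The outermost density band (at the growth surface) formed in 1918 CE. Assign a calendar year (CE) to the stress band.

379 − 224 = 155 density bands lie beyond the stress band toward the growth surface.
Excluding 17 false density bands: 155 − 17 = 138.
With 2 density bands per year, 138 / 2 = 69 years.
Counting back 69 years from 1918 CE places the stress band in 1918 − 69 = 1849 CE.

1849 CE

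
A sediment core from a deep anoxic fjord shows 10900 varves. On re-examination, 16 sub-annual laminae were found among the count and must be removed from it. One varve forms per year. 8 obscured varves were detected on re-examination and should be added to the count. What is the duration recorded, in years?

Adjusted count: 10900 − 16 + 8 = 10892 varves.
With a one-to-one varve periodicity this is 10892 years.

10892 yr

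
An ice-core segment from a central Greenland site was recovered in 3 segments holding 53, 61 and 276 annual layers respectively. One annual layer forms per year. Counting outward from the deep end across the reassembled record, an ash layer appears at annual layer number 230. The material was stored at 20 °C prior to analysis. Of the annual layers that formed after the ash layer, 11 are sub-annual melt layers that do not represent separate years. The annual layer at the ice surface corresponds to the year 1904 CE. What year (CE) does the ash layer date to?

1755 CE

Total annual layers = 53 + 61 + 276 = 390.
390 − 230 = 160 annual layers lie beyond the ash layer toward the ice surface.
160 − 11 false = 149 true annual layers after the ash layer.
Counting back 149 years from 1904 CE places the ash layer in 1904 − 149 = 1755 CE.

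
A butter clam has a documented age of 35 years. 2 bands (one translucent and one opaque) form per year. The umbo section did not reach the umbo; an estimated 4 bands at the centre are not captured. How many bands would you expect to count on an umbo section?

With 2 bands per year, 35 years would produce 35 × 2 = 70 bands.
Subtracting the 4 bands not captured gives 70 − 4 = 66 bands in the record.

66 bands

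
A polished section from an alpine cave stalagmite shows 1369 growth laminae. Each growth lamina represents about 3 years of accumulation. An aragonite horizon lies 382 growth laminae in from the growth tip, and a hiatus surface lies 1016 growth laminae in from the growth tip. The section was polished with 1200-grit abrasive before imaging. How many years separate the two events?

1902 years

1016 − 382 = 634 growth laminae lie between the two events.
634 growth laminae at 3 years each span 634 × 3 = 1902 years.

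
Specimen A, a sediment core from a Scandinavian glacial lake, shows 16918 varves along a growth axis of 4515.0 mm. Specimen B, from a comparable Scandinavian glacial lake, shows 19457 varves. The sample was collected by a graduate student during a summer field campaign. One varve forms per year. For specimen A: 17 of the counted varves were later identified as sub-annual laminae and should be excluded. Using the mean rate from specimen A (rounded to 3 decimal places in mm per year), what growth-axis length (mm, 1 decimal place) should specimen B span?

Specimen A: true varve count = 16918 − 17 = 16901.
A: Extension rate ≈ 4515.0 / 16901 = 0.267 mm/year.
B's length ≈ 0.267 × 19457 = 5195.0 mm.

5195.0 mm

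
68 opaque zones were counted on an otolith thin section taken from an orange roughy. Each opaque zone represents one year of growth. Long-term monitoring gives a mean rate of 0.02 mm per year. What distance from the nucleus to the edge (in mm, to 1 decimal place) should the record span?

1.4 mm

The record spans 68 years at 0.02 mm per year.
Predicted length = 0.02 mm/year × 68 years = 1.4 mm.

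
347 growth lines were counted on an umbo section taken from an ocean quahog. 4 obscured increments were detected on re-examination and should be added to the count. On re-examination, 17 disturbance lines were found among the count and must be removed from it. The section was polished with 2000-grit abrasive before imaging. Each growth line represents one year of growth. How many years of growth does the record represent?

After corrections the count is 347 − 17 + 4 = 334 growth lines.
One growth line per year makes the duration 334 years.

334 years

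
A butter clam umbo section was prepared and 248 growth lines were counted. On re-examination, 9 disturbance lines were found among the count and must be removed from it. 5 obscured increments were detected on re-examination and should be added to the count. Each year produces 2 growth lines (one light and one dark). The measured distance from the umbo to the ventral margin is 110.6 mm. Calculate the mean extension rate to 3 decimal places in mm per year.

After corrections the count is 248 − 9 + 5 = 244 growth lines.
Dividing by 2 growth lines per year: 244 / 2 = 122 years.
110.6 mm over 122 years gives 110.6 / 122 ≈ 0.907 mm per year.

0.907 mm per year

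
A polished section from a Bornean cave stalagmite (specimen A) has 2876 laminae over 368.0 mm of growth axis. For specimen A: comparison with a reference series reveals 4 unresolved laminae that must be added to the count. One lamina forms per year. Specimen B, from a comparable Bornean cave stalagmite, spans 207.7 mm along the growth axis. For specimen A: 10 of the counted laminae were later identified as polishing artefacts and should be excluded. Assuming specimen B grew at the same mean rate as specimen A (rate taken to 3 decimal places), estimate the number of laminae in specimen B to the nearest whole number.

1623 laminae

Specimen A: after corrections the count is 2876 − 10 + 4 = 2870 laminae.
A: Mean rate = 368.0 mm / 2870 years ≈ 0.128 mm/year.
B spans 207.7 / 0.128 = 1622.66 years ≈ 1623 laminae.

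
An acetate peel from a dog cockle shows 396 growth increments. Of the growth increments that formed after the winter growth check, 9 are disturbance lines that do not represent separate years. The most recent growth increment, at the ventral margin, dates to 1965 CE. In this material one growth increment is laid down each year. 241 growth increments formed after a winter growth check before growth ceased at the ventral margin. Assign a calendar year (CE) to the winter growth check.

1733 CE

241 growth increments formed after the winter growth check.
Removing the 9 false growth increments leaves 241 − 9 = 232 true growth increments beyond the winter growth check.
The growth increment at the ventral margin is 1965 CE, so the winter growth check dates to 1965 − 232 = 1733 CE.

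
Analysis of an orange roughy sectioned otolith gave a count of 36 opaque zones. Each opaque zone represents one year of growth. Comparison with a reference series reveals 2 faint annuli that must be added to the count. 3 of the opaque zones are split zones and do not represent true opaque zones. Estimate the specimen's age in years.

Correcting the raw count gives 36 − 3 + 2 = 35 true opaque zones.
At one opaque zone per year, that is 35 years.

35 yr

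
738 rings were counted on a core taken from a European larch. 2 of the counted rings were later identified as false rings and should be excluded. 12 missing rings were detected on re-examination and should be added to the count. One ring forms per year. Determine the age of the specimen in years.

Correcting the raw count gives 738 − 2 + 12 = 748 true rings.
One ring per year makes the duration 748 years.

748 yr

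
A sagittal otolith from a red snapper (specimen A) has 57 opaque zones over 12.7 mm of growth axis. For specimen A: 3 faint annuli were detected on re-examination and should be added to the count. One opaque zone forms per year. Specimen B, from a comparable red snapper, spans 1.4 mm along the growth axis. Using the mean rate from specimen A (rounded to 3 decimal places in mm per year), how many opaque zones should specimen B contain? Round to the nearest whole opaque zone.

Specimen A: after corrections the count is 57 + 3 = 60 opaque zones.
A: 12.7 mm over 60 years gives 12.7 / 60 ≈ 0.212 mm per year.
Specimen B: 1.4 mm / 0.212 mm per year = 6.60 years ≈ 7 opaque zones.

7 opaque zones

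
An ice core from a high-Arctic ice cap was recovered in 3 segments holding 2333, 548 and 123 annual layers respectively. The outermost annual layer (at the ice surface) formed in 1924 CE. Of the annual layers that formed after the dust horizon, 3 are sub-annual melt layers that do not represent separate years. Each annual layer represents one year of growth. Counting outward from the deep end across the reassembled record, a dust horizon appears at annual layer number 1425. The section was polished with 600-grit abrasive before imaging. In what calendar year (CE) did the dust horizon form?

348 CE

Total annual layers = 2333 + 548 + 123 = 3004.
The dust horizon sits at annual layer 1425 from the deep end, so 3004 − 1425 = 1579 annual layers formed after it.
Excluding 3 false annual layers: 1579 − 3 = 1576.
The annual layer at the ice surface is 1924 CE, so the dust horizon dates to 1924 − 1576 = 348 CE.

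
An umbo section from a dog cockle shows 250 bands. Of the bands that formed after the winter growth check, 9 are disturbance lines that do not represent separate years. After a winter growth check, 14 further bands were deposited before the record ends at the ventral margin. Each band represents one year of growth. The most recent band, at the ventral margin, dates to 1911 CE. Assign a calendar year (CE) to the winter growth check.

There are 14 bands younger than the winter growth check.
Removing the 9 false bands leaves 14 − 9 = 5 true bands beyond the winter growth check.
1911 − 5 = 1906 CE.

1906 CE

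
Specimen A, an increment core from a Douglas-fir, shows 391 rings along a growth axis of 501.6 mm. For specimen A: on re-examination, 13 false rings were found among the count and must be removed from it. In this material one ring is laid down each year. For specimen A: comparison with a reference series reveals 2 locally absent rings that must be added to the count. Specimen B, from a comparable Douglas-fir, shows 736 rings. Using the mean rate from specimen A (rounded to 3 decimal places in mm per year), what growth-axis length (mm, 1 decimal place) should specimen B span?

Specimen A: correcting the raw count gives 391 − 13 + 2 = 380 true rings.
A: 501.6 mm over 380 years gives 501.6 / 380 ≈ 1.320 mm/year.
Length of B = 1.320 × 736 = 971.5 mm.

971.5 mm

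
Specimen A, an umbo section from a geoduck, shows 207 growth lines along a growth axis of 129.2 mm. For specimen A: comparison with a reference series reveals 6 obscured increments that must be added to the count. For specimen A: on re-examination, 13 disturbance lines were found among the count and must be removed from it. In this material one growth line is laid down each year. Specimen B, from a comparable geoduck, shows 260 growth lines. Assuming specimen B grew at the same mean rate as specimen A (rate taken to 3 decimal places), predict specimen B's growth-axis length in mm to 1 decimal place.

Specimen A: adjusted count: 207 − 13 + 6 = 200 growth lines.
A: 129.2 mm over 200 years gives 129.2 / 200 ≈ 0.646 mm/yr.
B's length ≈ 0.646 × 260 = 168.0 mm.

168.0 mm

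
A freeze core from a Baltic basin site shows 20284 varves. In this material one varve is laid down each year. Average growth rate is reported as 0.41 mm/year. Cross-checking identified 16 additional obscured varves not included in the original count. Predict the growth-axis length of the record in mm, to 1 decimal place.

Adjusted count: 20284 + 16 = 20300 varves.
Length ≈ 0.41 × 20300 = 8323.0 mm.

8323.0 mm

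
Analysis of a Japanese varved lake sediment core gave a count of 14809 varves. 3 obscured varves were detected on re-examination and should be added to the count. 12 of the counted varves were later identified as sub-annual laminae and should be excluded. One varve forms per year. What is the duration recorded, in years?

After corrections the count is 14809 − 12 + 3 = 14800 varves.
With a one-to-one varve periodicity this is 14800 years.

14800 yr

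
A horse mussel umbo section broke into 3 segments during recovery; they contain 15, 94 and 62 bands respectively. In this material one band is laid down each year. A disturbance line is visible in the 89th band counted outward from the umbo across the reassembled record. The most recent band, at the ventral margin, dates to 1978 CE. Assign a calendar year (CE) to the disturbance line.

1896 CE

Total bands = 15 + 94 + 62 = 171.
The disturbance line sits at band 89 from the umbo, so 171 − 89 = 82 bands formed after it.
The band at the ventral margin is 1978 CE, so the disturbance line dates to 1978 − 82 = 1896 CE.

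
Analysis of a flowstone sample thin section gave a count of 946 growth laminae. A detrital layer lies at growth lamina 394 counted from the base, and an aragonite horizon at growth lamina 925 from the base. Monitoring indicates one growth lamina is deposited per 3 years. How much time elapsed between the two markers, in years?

The two markers are separated by 925 − 394 = 531 growth laminae.
At 3 years per growth lamina, 531 × 3 = 1593 years.

1593 years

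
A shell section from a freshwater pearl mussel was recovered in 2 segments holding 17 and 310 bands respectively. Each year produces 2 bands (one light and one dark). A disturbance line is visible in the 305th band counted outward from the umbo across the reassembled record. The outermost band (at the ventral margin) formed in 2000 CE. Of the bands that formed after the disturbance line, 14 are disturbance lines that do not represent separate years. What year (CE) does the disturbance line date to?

Total bands = 17 + 310 = 327.
The disturbance line sits at band 305 from the umbo, so 327 − 305 = 22 bands formed after it.
Excluding 14 false bands: 22 − 14 = 8.
With 2 bands per year, 8 / 2 = 4 years.
2000 − 4 = 1996 CE.

1996 CE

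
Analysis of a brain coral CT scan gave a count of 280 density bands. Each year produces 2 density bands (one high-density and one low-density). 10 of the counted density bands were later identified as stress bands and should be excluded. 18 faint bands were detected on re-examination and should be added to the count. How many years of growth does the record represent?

Adjusted count: 280 − 10 + 18 = 288 density bands.
With 2 density bands per year, 288 / 2 = 144 years.

144 years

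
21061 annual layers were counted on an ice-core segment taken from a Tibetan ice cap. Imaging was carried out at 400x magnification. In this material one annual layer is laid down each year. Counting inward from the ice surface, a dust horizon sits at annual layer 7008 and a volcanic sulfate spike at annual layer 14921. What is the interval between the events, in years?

14921 − 7008 = 7913 annual layers lie between the two events.
At one annual layer per year, 7913 years elapsed between them.

7913 yr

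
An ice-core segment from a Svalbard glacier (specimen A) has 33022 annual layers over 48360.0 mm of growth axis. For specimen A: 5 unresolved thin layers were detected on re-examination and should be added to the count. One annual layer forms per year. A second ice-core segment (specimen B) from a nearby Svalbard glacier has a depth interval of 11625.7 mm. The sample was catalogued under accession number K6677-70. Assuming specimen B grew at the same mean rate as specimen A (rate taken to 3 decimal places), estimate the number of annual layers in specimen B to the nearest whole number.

Specimen A: correcting the raw count gives 33022 + 5 = 33027 true annual layers.
A: 48360.0 mm over 33027 years gives 48360.0 / 33027 ≈ 1.464 mm/yr.
For B, 11625.7 / 1.464 = 7941.05 years ≈ 7941 annual layers.

7941 annual layers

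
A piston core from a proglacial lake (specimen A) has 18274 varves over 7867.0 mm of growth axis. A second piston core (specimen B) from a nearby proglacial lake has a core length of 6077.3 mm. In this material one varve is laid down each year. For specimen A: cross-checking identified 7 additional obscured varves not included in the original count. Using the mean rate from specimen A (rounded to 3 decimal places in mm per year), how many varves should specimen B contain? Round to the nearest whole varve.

Specimen A: true varve count = 18274 + 7 = 18281.
A: Mean rate = 7867.0 mm / 18281 years ≈ 0.430 mm/year.
For B, 6077.3 / 0.430 = 14133.26 years ≈ 14133 varves.

14133 varves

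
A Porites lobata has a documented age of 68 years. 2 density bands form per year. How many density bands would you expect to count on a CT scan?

136 density bands

Expected density bands: 68 × 2 = 136.
So 136 density bands should be present.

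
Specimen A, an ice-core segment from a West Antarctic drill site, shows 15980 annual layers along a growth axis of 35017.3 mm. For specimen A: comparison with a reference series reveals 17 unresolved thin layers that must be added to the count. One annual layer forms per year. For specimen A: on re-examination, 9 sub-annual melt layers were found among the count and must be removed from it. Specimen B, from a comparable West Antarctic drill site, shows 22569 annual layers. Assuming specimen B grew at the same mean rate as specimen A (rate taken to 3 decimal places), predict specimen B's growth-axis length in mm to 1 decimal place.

49426.1 mm

Specimen A: true annual layer count = 15980 − 9 + 17 = 15988.
A: Mean rate = 35017.3 mm / 15988 years ≈ 2.190 mm/year.
Length of B = 2.190 × 22569 = 49426.1 mm.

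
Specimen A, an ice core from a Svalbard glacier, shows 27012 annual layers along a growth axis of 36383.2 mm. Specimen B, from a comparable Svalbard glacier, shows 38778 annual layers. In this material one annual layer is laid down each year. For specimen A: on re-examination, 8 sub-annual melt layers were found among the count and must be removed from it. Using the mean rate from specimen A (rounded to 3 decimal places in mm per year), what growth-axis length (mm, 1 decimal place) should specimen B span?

52234.0 mm

Specimen A: correcting the raw count gives 27012 − 8 = 27004 true annual layers.
A: 36383.2 mm over 27004 years gives 36383.2 / 27004 ≈ 1.347 mm/yr.
Length of B = 1.347 × 38778 = 52234.0 mm.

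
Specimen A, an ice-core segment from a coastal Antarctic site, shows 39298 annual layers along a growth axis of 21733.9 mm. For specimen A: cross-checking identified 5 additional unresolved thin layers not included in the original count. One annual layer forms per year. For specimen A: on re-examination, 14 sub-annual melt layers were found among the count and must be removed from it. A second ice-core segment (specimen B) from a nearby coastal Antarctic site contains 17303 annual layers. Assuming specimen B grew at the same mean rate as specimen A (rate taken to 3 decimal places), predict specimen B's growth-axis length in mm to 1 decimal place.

Specimen A: correcting the raw count gives 39298 − 14 + 5 = 39289 true annual layers.
A: 21733.9 mm over 39289 years gives 21733.9 / 39289 ≈ 0.553 mm/yr.
For B, 0.553 mm/year × 17303 years = 9568.6 mm.

9568.6 mm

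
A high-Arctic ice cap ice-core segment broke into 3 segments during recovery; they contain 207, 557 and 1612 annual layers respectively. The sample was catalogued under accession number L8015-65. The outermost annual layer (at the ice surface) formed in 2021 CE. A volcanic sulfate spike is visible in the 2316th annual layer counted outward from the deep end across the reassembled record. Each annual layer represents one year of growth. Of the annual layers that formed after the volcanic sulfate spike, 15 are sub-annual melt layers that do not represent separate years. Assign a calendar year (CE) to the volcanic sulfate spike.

Total annual layers = 207 + 557 + 1612 = 2376.
The volcanic sulfate spike sits at annual layer 2316 from the deep end, so 2376 − 2316 = 60 annual layers formed after it.
60 − 15 false = 45 true annual layers after the volcanic sulfate spike.
The annual layer at the ice surface is 2021 CE, so the volcanic sulfate spike dates to 2021 − 45 = 1976 CE.

1976 CE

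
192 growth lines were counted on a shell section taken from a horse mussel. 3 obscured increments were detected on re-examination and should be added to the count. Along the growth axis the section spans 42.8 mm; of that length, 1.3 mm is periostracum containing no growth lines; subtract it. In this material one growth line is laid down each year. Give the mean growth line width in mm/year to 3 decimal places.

0.213 mm/year

After corrections the count is 192 + 3 = 195 growth lines.
The growth record spans 42.8 − 1.3 = 41.5 mm.
Extension rate ≈ 41.5 / 195 = 0.213 mm/year.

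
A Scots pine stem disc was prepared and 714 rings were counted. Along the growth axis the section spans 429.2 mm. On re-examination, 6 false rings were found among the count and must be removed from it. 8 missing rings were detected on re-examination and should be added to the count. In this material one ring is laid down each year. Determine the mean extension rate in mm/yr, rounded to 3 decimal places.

Adjusted count: 714 − 6 + 8 = 716 rings.
Mean rate = 429.2 mm / 716 years ≈ 0.599 mm/yr.

0.599 mm/yr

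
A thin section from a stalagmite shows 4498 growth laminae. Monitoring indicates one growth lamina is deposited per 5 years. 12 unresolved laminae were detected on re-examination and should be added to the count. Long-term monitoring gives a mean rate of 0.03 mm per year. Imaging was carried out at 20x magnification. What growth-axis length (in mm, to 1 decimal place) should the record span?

676.5 mm

Correcting the raw count gives 4498 + 12 = 4510 true growth laminae.
4510 growth laminae at 5 years each span 4510 × 5 = 22550 years.
Predicted length = 0.03 mm/year × 22550 years = 676.5 mm.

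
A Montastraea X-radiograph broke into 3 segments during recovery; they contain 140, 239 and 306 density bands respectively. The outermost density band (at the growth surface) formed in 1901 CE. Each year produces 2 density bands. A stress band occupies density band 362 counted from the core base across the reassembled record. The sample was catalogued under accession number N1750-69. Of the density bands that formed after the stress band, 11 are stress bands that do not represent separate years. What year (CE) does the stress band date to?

1745 CE

Total density bands = 140 + 239 + 306 = 685.
The stress band sits at density band 362 from the core base, so 685 − 362 = 323 density bands formed after it.
Excluding 11 false density bands: 323 − 11 = 312.
With 2 density bands per year, 312 / 2 = 156 years.
1901 − 156 = 1745 CE.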